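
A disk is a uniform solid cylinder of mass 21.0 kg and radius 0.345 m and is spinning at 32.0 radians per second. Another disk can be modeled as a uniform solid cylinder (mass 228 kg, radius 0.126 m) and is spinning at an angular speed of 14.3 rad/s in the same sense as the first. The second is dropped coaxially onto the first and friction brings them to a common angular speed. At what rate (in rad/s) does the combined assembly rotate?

The coupling torques are internal; angular momentum about the shared axis is conserved.
Moments of inertia: I_A = ½(21.0)(0.345)² = 1.250 kg·m²; I_B = ½(228)(0.126)² = 1.810 kg·m².
Taking A's sense as positive: L = (1.250)(32.0) + (1.810)(14.3) = 65.87 kg·m²·rad/s.
Combined I = 1.250 + 1.810 = 3.060 kg·m².
ω_f = L / I = 65.87 / 3.060 = 21.53 rad/s.

|ω_f| ≈ 21.5 rad/s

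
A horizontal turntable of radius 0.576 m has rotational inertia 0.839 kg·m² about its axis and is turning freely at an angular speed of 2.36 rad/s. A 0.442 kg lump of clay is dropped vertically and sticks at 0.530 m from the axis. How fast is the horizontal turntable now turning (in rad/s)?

No external torque acts about the axis; L_before = L_after.
Added inertia Σmr² = (0.442)(0.530)² = 0.1242 kg·m²; I_f = 0.8390 + 0.1242 = 0.9632 kg·m².
ω_f = I_p ω_i / I_f = (0.8390)(2.36) / 0.9632 = 2.056 rad/s.

ω_f ≈ 2.06 rad/s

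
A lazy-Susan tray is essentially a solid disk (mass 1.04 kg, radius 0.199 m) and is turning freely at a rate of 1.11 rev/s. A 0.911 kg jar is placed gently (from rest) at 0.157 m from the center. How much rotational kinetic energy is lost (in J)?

No external torque acts about the center; L_before = L_after.
I_p = ½(1.04)(0.199)² = 0.02059 kg·m².
Added inertia Σmr² = (0.911)(0.157)² = 0.02246 kg·m²; I_f = 0.02059 + 0.02246 = 0.04305 kg·m².
ω_f = I_p ω_i / I_f = (0.02059)(1.11) / 0.04305 = 0.5310 rev/s.
KE_i = ½(0.02059)(6.974 rad/s)² = 0.5008 J; KE_f = ½(0.04305)(3.336)² = 0.2396 J.

energy lost ≈ 0.261 J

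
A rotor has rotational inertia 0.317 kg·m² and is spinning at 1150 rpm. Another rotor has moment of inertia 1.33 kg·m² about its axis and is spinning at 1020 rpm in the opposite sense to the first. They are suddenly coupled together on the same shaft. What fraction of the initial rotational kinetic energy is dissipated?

fraction ≈ 0.669

No external torque acts about the common axis, so total angular momentum is conserved.
Taking A's sense as positive: L = (0.3170)(1150) − (1.330)(1020) = -992.1 kg·m²·rpm.
Combined I = 0.3170 + 1.330 = 1.647 kg·m².
ω_f = L / I = -992.1 / 1.647 = -602.3 rpm.
KE_i = ½ΣIω² = 9886 J; KE_f = ½(1.647)(63.08)² = 3276 J.
Fraction dissipated = (KE_i − KE_f)/KE_i = 0.6686.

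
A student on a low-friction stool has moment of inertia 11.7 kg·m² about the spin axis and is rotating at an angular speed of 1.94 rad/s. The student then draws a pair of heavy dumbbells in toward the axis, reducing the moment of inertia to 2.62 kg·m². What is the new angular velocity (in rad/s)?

Angular momentum about the spin axis is conserved since the torque about it is zero.
ω₂ = I₁ω₁ / I₂ = (11.70)(1.94 rad/s) / (2.620) = 8.663 rad/s.

ω₂ ≈ 8.66 rad/s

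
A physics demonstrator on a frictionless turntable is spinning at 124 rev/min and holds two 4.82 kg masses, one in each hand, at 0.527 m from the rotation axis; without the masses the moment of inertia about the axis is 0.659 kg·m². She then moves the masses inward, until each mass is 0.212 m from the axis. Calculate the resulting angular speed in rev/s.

ω₂ ≈ 6.31 rev/s

Angular momentum about the spin axis is conserved since the torque about it is zero.
I₁ = 0.659 + 2(4.82)(0.527)² = 3.336 kg·m²; I₂ = 0.659 + 2(4.82)(0.212)² = 1.092 kg·m².
ω₂ = I₁ω₁ / I₂ = (3.336)(124 rpm) / (1.092) = 378.8 rpm = 6.313 rev/s.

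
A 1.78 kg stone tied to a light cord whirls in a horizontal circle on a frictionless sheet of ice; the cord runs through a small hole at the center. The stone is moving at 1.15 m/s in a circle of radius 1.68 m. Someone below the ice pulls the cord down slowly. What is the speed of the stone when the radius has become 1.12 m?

v₂ ≈ 1.72 m/s

Central (radial) force ⇒ zero torque about the center ⇒ m v r is constant.
v₂ = v₁ r₁ / r₂ = (1.15)(1.68) / (1.12) = 1.725 m/s.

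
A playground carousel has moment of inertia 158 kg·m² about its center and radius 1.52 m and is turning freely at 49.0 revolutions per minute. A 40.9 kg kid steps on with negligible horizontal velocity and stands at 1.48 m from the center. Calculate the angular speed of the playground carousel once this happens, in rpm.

No external torque acts about the center; L_before = L_after.
Added inertia Σmr² = (40.9)(1.48)² = 89.59 kg·m²; I_f = 158.0 + 89.59 = 247.6 kg·m².
ω_f = I_p ω_i / I_f = (158.0)(49.0) / 247.6 = 31.27 rpm.

ω_f ≈ 31.3 rpm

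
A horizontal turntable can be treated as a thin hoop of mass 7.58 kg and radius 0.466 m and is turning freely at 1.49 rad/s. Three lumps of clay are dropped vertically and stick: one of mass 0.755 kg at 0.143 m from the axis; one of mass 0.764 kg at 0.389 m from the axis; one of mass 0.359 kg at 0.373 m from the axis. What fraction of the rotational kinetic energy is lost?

The added mass arrives with no angular momentum about the axis, and any external torque about the axis is negligible, so the system's angular momentum is conserved.
I_p = (7.58)(0.466)² = 1.646 kg·m².
Added inertia Σmr² = (0.755)(0.143)² + (0.764)(0.389)² + (0.359)(0.373)² = 0.1810 kg·m²; I_f = 1.646 + 0.1810 = 1.827 kg·m².
ω_f = I_p ω_i / I_f = (1.646)(1.49) / 1.827 = 1.342 rad/s.
KE_i = ½(1.646)(1.490 rad/s)² = 1.827 J; KE_f = ½(1.827)(1.342)² = 1.646 J.
Fraction lost = 0.09907.

fraction ≈ 0.0991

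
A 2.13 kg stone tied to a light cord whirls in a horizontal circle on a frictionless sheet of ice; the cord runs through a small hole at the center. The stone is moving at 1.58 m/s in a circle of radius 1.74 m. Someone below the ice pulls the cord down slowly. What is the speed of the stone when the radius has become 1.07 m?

v₂ ≈ 2.57 m/s

Central (radial) force ⇒ zero torque about the center ⇒ m v r is constant.
v₂ = v₁ r₁ / r₂ = (1.58)(1.74) / (1.07) = 2.569 m/s.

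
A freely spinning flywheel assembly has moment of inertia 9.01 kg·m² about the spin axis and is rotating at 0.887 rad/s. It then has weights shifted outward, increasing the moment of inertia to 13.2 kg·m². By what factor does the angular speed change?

ω₂/ω₁ ≈ 0.683

No external torque acts about the spin axis, so angular momentum is conserved.
ω₂/ω₁ = I₁/I₂ = 9.010 / 13.20 = 0.6826.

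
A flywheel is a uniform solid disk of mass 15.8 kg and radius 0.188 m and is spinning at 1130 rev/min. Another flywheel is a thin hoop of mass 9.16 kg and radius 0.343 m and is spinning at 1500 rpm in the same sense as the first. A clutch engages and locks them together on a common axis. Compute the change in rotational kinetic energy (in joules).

ΔKE ≈ -166 J

The coupling torques are internal; angular momentum about the shared axis is conserved.
Moments of inertia: I_A = ½(15.8)(0.188)² = 0.2792 kg·m²; I_B = (9.16)(0.343)² = 1.078 kg·m².
Taking A's sense as positive: L = (0.2792)(1130) + (1.078)(1500) = 1932 kg·m²·rpm.
Combined I = 0.2792 + 1.078 = 1.357 kg·m².
ω_f = L / I = 1932 / 1.357 = 1424 rpm.
KE_i = ½ΣIω² = 15250 J; KE_f = ½(1.357)(149.1)² = 15080 J.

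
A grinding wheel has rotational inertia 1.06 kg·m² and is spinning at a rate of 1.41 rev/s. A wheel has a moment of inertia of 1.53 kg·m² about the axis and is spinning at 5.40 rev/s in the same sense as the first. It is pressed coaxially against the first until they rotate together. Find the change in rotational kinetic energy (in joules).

ΔKE ≈ -197 J

No external torque acts about the common axis, so total angular momentum is conserved.
Taking A's sense as positive: L = (1.060)(1.41) + (1.530)(5.40) = 9.757 kg·m²·rev/s.
Combined I = 1.060 + 1.530 = 2.590 kg·m².
ω_f = L / I = 9.757 / 2.590 = 3.767 rev/s.
KE_i = ½ΣIω² = 922.3 J; KE_f = ½(2.590)(23.67)² = 725.5 J.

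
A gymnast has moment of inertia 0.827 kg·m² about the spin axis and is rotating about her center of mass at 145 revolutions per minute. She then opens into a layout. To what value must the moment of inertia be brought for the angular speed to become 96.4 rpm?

No external torque acts about the spin axis, so angular momentum is conserved.
I₂ = I₁ω₁ / ω₂ = (0.827)(145) / (96.4) = 1.244 kg·m².

I₂ ≈ 1.24 kg·m²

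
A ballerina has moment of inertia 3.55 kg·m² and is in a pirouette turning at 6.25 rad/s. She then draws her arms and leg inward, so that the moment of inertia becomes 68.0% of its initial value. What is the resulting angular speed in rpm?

ω₂ ≈ 87.8 rpm

With no external torque about the axis, L is conserved: I₁ω₁ = I₂ω₂.
I₂ = 0.680 × 3.55 = 2.414 kg·m².
ω₂ = I₁ω₁ / I₂ = (3.550)(6.25 rad/s) / (2.414) = 9.191 rad/s = 87.77 rpm.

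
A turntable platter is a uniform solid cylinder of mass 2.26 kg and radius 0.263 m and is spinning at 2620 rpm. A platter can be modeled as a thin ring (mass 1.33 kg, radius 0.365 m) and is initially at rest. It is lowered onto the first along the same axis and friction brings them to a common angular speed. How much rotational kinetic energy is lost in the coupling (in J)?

The coupling torques are internal; angular momentum about the shared axis is conserved.
Moments of inertia: I_A = ½(2.26)(0.263)² = 0.07816 kg·m²; I_B = (1.33)(0.365)² = 0.1772 kg·m².
Taking A's sense as positive: L = (0.07816)(2620) = 204.8 kg·m²·rpm.
Combined I = 0.07816 + 0.1772 = 0.2554 kg·m².
ω_f = L / I = 204.8 / 0.2554 = 802.0 rpm.
KE_i = ½ΣIω² = 2942 J; KE_f = ½(0.2554)(83.98)² = 900.5 J.

ΔKE lost ≈ 2040 J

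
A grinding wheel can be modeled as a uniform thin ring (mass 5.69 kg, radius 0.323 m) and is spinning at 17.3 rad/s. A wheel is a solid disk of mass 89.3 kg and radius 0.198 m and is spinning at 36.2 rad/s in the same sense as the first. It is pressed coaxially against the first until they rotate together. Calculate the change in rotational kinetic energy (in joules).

ΔKE ≈ -79.2 J

No external torque acts about the common axis, so total angular momentum is conserved.
Moments of inertia: I_A = (5.69)(0.323)² = 0.5936 kg·m²; I_B = ½(89.3)(0.198)² = 1.750 kg·m².
Taking A's sense as positive: L = (0.5936)(17.3) + (1.750)(36.2) = 73.64 kg·m²·rad/s.
Combined I = 0.5936 + 1.750 = 2.344 kg·m².
ω_f = L / I = 73.64 / 2.344 = 31.41 rad/s.
KE_i = ½ΣIω² = 1236 J; KE_f = ½(2.344)(31.41)² = 1157 J.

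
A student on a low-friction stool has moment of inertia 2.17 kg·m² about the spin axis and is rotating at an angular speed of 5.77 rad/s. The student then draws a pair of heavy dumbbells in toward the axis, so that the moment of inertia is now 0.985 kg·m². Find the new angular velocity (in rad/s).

With no external torque about the axis, L is conserved: I₁ω₁ = I₂ω₂.
ω₂ = I₁ω₁ / I₂ = (2.170)(5.77 rad/s) / (0.9850) = 12.71 rad/s.

ω₂ ≈ 12.7 rad/s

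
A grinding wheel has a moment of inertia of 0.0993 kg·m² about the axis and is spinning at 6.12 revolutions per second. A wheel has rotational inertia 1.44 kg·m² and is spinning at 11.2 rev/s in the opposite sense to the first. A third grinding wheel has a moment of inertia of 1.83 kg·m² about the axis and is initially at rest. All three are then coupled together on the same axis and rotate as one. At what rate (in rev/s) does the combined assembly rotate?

|ω_f| ≈ 4.61 rev/s

No external torque acts about the common axis, so total angular momentum is conserved.
Taking A's sense as positive: L = (0.09930)(6.12) − (1.440)(11.2) = -15.52 kg·m²·rev/s.
Combined I = 0.09930 + 1.440 + 1.830 = 3.369 kg·m².
ω_f = L / I = -15.52 / 3.369 = -4.606 rev/s.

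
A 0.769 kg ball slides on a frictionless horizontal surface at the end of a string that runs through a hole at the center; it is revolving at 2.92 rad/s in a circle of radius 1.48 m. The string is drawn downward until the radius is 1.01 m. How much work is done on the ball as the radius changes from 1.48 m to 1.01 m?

The constraining force is radial, so m r² ω about the center is conserved.
ω₂ = ω₁ (r₁/r₂)² = (2.92)(1.48/1.01)² = 6.270 rad/s.
W = ΔKE = ½m(v₂² − v₁²) = 8.238 J.

W ≈ 8.24 J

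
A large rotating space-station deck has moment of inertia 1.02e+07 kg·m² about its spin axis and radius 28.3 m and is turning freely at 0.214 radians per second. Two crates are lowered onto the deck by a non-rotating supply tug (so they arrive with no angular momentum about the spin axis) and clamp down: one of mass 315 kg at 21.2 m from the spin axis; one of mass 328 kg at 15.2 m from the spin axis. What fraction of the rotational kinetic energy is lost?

No external torque acts about the spin axis; L_before = L_after.
Added inertia Σmr² = (315)(21.2)² + (328)(15.2)² = 2.174e+05 kg·m²; I_f = 1.020e+07 + 2.174e+05 = 1.042e+07 kg·m².
ω_f = I_p ω_i / I_f = (1.020e+07)(0.214) / 1.042e+07 = 0.2095 rad/s.
KE_i = ½(1.020e+07)(0.2140 rad/s)² = 2.336e+05 J; KE_f = ½(1.042e+07)(0.2095)² = 2.287e+05 J.
Fraction lost = 0.02086.

fraction ≈ 0.0209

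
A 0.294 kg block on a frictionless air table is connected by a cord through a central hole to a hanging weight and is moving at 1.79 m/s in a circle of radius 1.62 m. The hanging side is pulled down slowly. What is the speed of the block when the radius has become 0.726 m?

v₂ ≈ 3.99 m/s

Central (radial) force ⇒ zero torque about the center ⇒ m v r is constant.
v₂ = v₁ r₁ / r₂ = (1.79)(1.62) / (0.726) = 3.994 m/s.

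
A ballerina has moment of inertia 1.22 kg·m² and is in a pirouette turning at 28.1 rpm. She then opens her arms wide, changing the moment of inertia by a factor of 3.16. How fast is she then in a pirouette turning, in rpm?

ω₂ ≈ 8.89 rpm

With no external torque about the axis, L is conserved: I₁ω₁ = I₂ω₂.
I₂ = 3.16 × 1.22 = 3.855 kg·m².
ω₂ = I₁ω₁ / I₂ = (1.220)(28.1 rpm) / (3.855) = 8.892 rpm.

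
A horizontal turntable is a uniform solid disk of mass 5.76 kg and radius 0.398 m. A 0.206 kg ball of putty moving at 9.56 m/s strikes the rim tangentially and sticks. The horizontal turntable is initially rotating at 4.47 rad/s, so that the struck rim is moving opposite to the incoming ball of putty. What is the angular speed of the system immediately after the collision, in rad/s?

|ω_f| ≈ 2.57 rad/s

The axle reaction passes through the axle and exerts no torque about it; angular momentum about the axle is conserved through the impact.
I_p = ½(5.76)(0.398)² = 0.4562 kg·m². Taking the sense of the ball of putty's angular momentum as positive, L_{ball} = m v R = (0.206)(9.56)(0.398) = 0.7838 kg·m²/s.
L_i = −I_p ω_p + m v R = −(0.4562)(4.47) + 0.7838 = -1.255 kg·m²/s.
After sticking, I_f = I_p + m R² = 0.4562 + (0.206)(0.398)² = 0.4888 kg·m².
ω_f = L_i / I_f = -1.255 / 0.4888 = -2.568 rad/s.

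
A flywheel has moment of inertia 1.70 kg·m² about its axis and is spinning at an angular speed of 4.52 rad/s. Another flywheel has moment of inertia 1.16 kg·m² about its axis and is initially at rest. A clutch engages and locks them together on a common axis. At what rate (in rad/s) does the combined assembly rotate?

No external torque acts about the common axis, so total angular momentum is conserved.
Taking A's sense as positive: L = (1.700)(4.52) = 7.684 kg·m²·rad/s.
Combined I = 1.700 + 1.160 = 2.860 kg·m².
ω_f = L / I = 7.684 / 2.860 = 2.687 rad/s.

|ω_f| ≈ 2.69 rad/s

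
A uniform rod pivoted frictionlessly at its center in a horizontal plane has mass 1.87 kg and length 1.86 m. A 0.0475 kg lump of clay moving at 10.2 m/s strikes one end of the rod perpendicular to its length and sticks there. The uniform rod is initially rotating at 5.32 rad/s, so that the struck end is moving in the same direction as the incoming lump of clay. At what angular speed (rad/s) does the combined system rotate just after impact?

|ω_f| ≈ 5.72 rad/s

The axle reaction passes through the pivot and exerts no torque about it; angular momentum about the pivot is conserved through the impact.
I_p = (1/12)(1.87)(1.86)² = 0.5391 kg·m². Taking the sense of the lump of clay's angular momentum as positive, L_{lump} = m v R = (0.0475)(10.2)(1.86/2) = 0.4506 kg·m²/s.
L_i = +I_p ω_p + m v R = +(0.5391)(5.32) + 0.4506 = 3.319 kg·m²/s.
After sticking, I_f = I_p + m R² = 0.5391 + (0.0475)(1.86/2)² = 0.5802 kg·m².
ω_f = L_i / I_f = 3.319 / 0.5802 = 5.720 rad/s.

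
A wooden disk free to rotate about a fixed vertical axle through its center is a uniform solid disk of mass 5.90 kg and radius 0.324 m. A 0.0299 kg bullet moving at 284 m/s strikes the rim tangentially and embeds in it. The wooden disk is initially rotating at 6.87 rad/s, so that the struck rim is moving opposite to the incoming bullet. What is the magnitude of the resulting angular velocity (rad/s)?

|ω_f| ≈ 1.99 rad/s

About the axle the impulsive forces during the collision are internal, so angular momentum about that axis is conserved.
I_p = ½(5.90)(0.324)² = 0.3097 kg·m². Taking the sense of the bullet's angular momentum as positive, L_{bullet} = m v R = (0.0299)(284)(0.324) = 2.751 kg·m²/s.
L_i = −I_p ω_p + m v R = −(0.3097)(6.87) + 2.751 = 0.6238 kg·m²/s.
After sticking, I_f = I_p + m R² = 0.3097 + (0.0299)(0.324)² = 0.3128 kg·m².
ω_f = L_i / I_f = 0.6238 / 0.3128 = 1.994 rad/s.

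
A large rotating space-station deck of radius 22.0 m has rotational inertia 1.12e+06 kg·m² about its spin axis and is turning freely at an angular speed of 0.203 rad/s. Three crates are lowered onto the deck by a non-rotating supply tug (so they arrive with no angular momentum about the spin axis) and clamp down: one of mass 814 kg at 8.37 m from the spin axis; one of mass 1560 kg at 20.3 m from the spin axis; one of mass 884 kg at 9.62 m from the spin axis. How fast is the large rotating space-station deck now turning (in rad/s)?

The added mass arrives with no angular momentum about the spin axis, and any external torque about the spin axis is negligible, so the system's angular momentum is conserved.
Added inertia Σmr² = (814)(8.37)² + (1560)(20.3)² + (884)(9.62)² = 7.817e+05 kg·m²; I_f = 1.120e+06 + 7.817e+05 = 1.902e+06 kg·m².
ω_f = I_p ω_i / I_f = (1.120e+06)(0.203) / 1.902e+06 = 0.1196 rad/s.

ω_f ≈ 0.120 rad/s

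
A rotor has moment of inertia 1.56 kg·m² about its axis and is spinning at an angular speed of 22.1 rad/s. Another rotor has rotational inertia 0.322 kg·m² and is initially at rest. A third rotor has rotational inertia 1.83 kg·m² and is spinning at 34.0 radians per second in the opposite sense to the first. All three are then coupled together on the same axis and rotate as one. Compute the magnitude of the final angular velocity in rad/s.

The coupling torques are internal; angular momentum about the shared axis is conserved.
Taking A's sense as positive: L = (1.560)(22.1) − (1.830)(34.0) = -27.74 kg·m²·rad/s.
Combined I = 1.560 + 0.3220 + 1.830 = 3.712 kg·m².
ω_f = L / I = -27.74 / 3.712 = -7.474 rad/s.

|ω_f| ≈ 7.47 rad/s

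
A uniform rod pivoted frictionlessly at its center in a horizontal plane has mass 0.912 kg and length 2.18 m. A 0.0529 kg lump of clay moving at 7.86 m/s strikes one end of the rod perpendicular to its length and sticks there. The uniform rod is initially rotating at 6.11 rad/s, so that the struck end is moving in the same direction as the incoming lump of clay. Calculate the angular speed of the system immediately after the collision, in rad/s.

The axle reaction passes through the pivot and exerts no torque about it; angular momentum about the pivot is conserved through the impact.
I_p = (1/12)(0.912)(2.18)² = 0.3612 kg·m². Taking the sense of the lump of clay's angular momentum as positive, L_{lump} = m v R = (0.0529)(7.86)(2.18/2) = 0.4532 kg·m²/s.
L_i = +I_p ω_p + m v R = +(0.3612)(6.11) + 0.4532 = 2.660 kg·m²/s.
After sticking, I_f = I_p + m R² = 0.3612 + (0.0529)(2.18/2)² = 0.4240 kg·m².
ω_f = L_i / I_f = 2.660 / 0.4240 = 6.273 rad/s.

|ω_f| ≈ 6.27 rad/s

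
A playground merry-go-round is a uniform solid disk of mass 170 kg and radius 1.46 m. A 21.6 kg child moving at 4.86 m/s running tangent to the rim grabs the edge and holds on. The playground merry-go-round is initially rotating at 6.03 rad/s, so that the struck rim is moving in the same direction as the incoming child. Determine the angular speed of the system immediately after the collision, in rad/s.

|ω_f| ≈ 5.48 rad/s

About the axle the impulsive forces during the collision are internal, so angular momentum about that axis is conserved.
I_p = ½(170)(1.46)² = 181.2 kg·m². Taking the sense of the child's angular momentum as positive, L_{child} = m v R = (21.6)(4.86)(1.46) = 153.3 kg·m²/s.
L_i = +I_p ω_p + m v R = +(181.2)(6.03) + 153.3 = 1246 kg·m²/s.
After sticking, I_f = I_p + m R² = 181.2 + (21.6)(1.46)² = 227.2 kg·m².
ω_f = L_i / I_f = 1246 / 227.2 = 5.483 rad/s.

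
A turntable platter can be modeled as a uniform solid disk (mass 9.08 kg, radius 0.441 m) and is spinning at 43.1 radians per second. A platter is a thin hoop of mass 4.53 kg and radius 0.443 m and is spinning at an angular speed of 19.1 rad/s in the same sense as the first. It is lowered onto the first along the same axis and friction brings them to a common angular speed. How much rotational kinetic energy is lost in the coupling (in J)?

No external torque acts about the common axis, so total angular momentum is conserved.
Moments of inertia: I_A = ½(9.08)(0.441)² = 0.8829 kg·m²; I_B = (4.53)(0.443)² = 0.8890 kg·m².
Taking A's sense as positive: L = (0.8829)(43.1) + (0.8890)(19.1) = 55.03 kg·m²·rad/s.
Combined I = 0.8829 + 0.8890 = 1.772 kg·m².
ω_f = L / I = 55.03 / 1.772 = 31.06 rad/s.
KE_i = ½ΣIω² = 982.2 J; KE_f = ½(1.772)(31.06)² = 854.7 J.

ΔKE lost ≈ 128 J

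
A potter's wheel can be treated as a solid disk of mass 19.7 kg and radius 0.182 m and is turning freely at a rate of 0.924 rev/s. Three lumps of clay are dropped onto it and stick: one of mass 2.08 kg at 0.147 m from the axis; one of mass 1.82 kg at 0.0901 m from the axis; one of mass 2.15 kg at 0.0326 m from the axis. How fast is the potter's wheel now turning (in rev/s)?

ω_f ≈ 0.776 rev/s

The added mass arrives with no angular momentum about the axis, and any external torque about the axis is negligible, so the system's angular momentum is conserved.
I_p = ½(19.7)(0.182)² = 0.3263 kg·m².
Added inertia Σmr² = (2.08)(0.147)² + (1.82)(0.0901)² + (2.15)(0.0326)² = 0.06201 kg·m²; I_f = 0.3263 + 0.06201 = 0.3883 kg·m².
ω_f = I_p ω_i / I_f = (0.3263)(0.924) / 0.3883 = 0.7764 rev/s.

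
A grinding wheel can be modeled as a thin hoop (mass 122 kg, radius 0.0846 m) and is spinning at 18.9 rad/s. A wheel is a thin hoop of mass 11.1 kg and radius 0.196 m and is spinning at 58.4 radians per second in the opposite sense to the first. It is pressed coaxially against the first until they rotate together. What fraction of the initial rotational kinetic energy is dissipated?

No external torque acts about the common axis, so total angular momentum is conserved.
Moments of inertia: I_A = (122)(0.0846)² = 0.8732 kg·m²; I_B = (11.1)(0.196)² = 0.4264 kg·m².
Taking A's sense as positive: L = (0.8732)(18.9) − (0.4264)(58.4) = -8.400 kg·m²·rad/s.
Combined I = 0.8732 + 0.4264 = 1.300 kg·m².
ω_f = L / I = -8.400 / 1.300 = -6.463 rad/s.
KE_i = ½ΣIω² = 883.1 J; KE_f = ½(1.300)(6.463)² = 27.15 J.
Fraction dissipated = (KE_i − KE_f)/KE_i = 0.9693.

fraction ≈ 0.969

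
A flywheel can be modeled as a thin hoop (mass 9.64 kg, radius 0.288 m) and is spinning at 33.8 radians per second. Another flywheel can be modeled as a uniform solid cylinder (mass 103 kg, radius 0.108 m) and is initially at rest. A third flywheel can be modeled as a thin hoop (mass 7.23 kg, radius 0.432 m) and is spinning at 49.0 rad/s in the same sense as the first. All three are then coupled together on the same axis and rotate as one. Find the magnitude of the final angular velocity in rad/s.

The coupling torques are internal; angular momentum about the shared axis is conserved.
Moments of inertia: I_A = (9.64)(0.288)² = 0.7996 kg·m²; I_B = ½(103)(0.108)² = 0.6007 kg·m²; I_C = (7.23)(0.432)² = 1.349 kg·m².
Taking A's sense as positive: L = (0.7996)(33.8) + (1.349)(49.0) = 93.14 kg·m²·rad/s.
Combined I = 0.7996 + 0.6007 + 1.349 = 2.750 kg·m².
ω_f = L / I = 93.14 / 2.750 = 33.87 rad/s.

|ω_f| ≈ 33.9 rad/s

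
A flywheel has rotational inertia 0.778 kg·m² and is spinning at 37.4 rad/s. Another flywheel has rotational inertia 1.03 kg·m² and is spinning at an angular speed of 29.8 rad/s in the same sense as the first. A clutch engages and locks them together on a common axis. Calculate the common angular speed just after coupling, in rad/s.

The coupling torques are internal; angular momentum about the shared axis is conserved.
Taking A's sense as positive: L = (0.7780)(37.4) + (1.030)(29.8) = 59.79 kg·m²·rad/s.
Combined I = 0.7780 + 1.030 = 1.808 kg·m².
ω_f = L / I = 59.79 / 1.808 = 33.07 rad/s.

|ω_f| ≈ 33.1 rad/s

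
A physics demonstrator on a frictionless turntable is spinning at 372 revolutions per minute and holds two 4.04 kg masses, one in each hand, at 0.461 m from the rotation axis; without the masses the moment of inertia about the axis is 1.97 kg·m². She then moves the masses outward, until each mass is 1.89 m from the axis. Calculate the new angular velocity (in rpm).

With no external torque about the axis, L is conserved: I₁ω₁ = I₂ω₂.
I₁ = 1.97 + 2(4.04)(0.461)² = 3.687 kg·m²; I₂ = 1.97 + 2(4.04)(1.89)² = 30.83 kg·m².
ω₂ = I₁ω₁ / I₂ = (3.687)(372 rpm) / (30.83) = 44.49 rpm.

ω₂ ≈ 44.5 rpm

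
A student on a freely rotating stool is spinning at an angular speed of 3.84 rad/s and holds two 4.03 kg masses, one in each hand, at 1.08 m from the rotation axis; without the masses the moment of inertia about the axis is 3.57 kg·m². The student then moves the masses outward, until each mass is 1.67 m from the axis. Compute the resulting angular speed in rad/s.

No external torque acts about the spin axis, so angular momentum is conserved.
I₁ = 3.57 + 2(4.03)(1.08)² = 12.97 kg·m²; I₂ = 3.57 + 2(4.03)(1.67)² = 26.05 kg·m².
ω₂ = I₁ω₁ / I₂ = (12.97)(3.84 rad/s) / (26.05) = 1.912 rad/s.

ω₂ ≈ 1.91 rad/s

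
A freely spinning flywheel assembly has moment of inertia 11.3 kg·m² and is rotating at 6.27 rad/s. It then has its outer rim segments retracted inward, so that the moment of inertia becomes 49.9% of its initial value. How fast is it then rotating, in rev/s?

With no external torque about the axis, L is conserved: I₁ω₁ = I₂ω₂.
I₂ = 0.499 × 11.3 = 5.639 kg·m².
ω₂ = I₁ω₁ / I₂ = (11.30)(6.27 rad/s) / (5.639) = 12.57 rad/s = 2.000 rev/s.

ω₂ ≈ 2.00 rev/s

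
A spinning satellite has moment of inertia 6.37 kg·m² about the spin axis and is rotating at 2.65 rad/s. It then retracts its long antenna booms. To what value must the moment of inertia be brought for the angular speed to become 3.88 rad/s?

No external torque acts about the spin axis, so angular momentum is conserved.
I₂ = I₁ω₁ / ω₂ = (6.37)(2.65) / (3.88) = 4.351 kg·m².

I₂ ≈ 4.35 kg·m²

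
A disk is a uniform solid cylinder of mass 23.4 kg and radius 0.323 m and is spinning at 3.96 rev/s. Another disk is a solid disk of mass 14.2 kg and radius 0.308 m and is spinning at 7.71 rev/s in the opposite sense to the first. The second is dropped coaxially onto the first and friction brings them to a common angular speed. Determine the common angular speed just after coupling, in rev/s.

|ω_f| ≈ 0.190 rev/s

The coupling torques are internal; angular momentum about the shared axis is conserved.
Moments of inertia: I_A = ½(23.4)(0.323)² = 1.221 kg·m²; I_B = ½(14.2)(0.308)² = 0.6735 kg·m².
Taking A's sense as positive: L = (1.221)(3.96) − (0.6735)(7.71) = -0.3592 kg·m²·rev/s.
Combined I = 1.221 + 0.6735 = 1.894 kg·m².
ω_f = L / I = -0.3592 / 1.894 = -0.1896 rev/s.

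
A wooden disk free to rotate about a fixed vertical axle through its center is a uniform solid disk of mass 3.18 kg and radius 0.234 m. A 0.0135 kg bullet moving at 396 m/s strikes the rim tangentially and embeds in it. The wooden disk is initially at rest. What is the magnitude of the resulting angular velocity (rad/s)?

About the axle the impulsive forces during the collision are internal, so angular momentum about that axis is conserved.
I_p = ½(3.18)(0.234)² = 0.08706 kg·m². Taking the sense of the bullet's angular momentum as positive, L_{bullet} = m v R = (0.0135)(396)(0.234) = 1.251 kg·m²/s.
L_i = 0 + 1.251 = 1.251 kg·m²/s.
After sticking, I_f = I_p + m R² = 0.08706 + (0.0135)(0.234)² = 0.08780 kg·m².
ω_f = L_i / I_f = 1.251 / 0.08780 = 14.25 rad/s.

|ω_f| ≈ 14.2 rad/s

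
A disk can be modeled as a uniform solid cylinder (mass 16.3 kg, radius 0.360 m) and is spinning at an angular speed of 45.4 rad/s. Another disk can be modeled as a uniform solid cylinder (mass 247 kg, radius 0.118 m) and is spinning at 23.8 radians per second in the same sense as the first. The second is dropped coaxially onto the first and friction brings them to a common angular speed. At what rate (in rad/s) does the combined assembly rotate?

|ω_f| ≈ 32.0 rad/s

No external torque acts about the common axis, so total angular momentum is conserved.
Moments of inertia: I_A = ½(16.3)(0.360)² = 1.056 kg·m²; I_B = ½(247)(0.118)² = 1.720 kg·m².
Taking A's sense as positive: L = (1.056)(45.4) + (1.720)(23.8) = 88.88 kg·m²·rad/s.
Combined I = 1.056 + 1.720 = 2.776 kg·m².
ω_f = L / I = 88.88 / 2.776 = 32.02 rad/s.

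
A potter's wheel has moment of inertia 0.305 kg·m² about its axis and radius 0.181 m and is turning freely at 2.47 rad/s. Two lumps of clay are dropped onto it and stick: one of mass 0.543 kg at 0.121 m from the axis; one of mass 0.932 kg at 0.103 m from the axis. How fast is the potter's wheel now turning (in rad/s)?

The added mass arrives with no angular momentum about the axis, and any external torque about the axis is negligible, so the system's angular momentum is conserved.
Added inertia Σmr² = (0.543)(0.121)² + (0.932)(0.103)² = 0.01784 kg·m²; I_f = 0.3050 + 0.01784 = 0.3228 kg·m².
ω_f = I_p ω_i / I_f = (0.3050)(2.47) / 0.3228 = 2.334 rad/s.

ω_f ≈ 2.33 rad/s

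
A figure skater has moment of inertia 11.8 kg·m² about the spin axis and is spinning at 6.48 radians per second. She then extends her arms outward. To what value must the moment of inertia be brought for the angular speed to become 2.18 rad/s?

I₂ ≈ 35.1 kg·m²

Angular momentum about the spin axis is conserved since the torque about it is zero.
I₂ = I₁ω₁ / ω₂ = (11.8)(6.48) / (2.18) = 35.08 kg·m².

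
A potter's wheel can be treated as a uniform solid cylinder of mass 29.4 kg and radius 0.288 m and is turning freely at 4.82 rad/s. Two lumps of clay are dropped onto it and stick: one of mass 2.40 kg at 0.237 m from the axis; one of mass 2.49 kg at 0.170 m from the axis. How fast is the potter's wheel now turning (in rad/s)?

ω_f ≈ 4.12 rad/s

The added mass arrives with no angular momentum about the axis, and any external torque about the axis is negligible, so the system's angular momentum is conserved.
I_p = ½(29.4)(0.288)² = 1.219 kg·m².
Added inertia Σmr² = (2.40)(0.237)² + (2.49)(0.170)² = 0.2068 kg·m²; I_f = 1.219 + 0.2068 = 1.426 kg·m².
ω_f = I_p ω_i / I_f = (1.219)(4.82) / 1.426 = 4.121 rad/s.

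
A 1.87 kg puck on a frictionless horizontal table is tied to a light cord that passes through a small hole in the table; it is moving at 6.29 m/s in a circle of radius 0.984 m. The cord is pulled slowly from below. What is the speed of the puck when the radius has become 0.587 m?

The only horizontal force on the mass is along the cord (radial), so it exerts no torque about the hole and angular momentum m v r is conserved.
v₂ = v₁ r₁ / r₂ = (6.29)(0.984) / (0.587) = 10.54 m/s.

v₂ ≈ 10.5 m/s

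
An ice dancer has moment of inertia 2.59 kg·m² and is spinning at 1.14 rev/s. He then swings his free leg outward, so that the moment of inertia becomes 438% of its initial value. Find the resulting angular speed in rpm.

With no external torque about the axis, L is conserved: I₁ω₁ = I₂ω₂.
I₂ = 4.38 × 2.59 = 11.34 kg·m².
ω₂ = I₁ω₁ / I₂ = (2.590)(1.14 rev/s) / (11.34) = 0.2603 rev/s = 15.62 rpm.

ω₂ ≈ 15.6 rpm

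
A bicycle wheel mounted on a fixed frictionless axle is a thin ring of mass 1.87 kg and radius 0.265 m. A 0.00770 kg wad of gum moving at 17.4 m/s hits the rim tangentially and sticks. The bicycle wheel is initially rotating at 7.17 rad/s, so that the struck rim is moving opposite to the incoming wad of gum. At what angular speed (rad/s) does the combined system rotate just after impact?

|ω_f| ≈ 6.87 rad/s

About the axle the impulsive forces during the collision are internal, so angular momentum about that axis is conserved.
I_p = (1.87)(0.265)² = 0.1313 kg·m². Taking the sense of the wad of gum's angular momentum as positive, L_{wad} = m v R = (0.00770)(17.4)(0.265) = 0.03550 kg·m²/s.
L_i = −I_p ω_p + m v R = −(0.1313)(7.17) + 0.03550 = -0.9061 kg·m²/s.
After sticking, I_f = I_p + m R² = 0.1313 + (0.00770)(0.265)² = 0.1319 kg·m².
ω_f = L_i / I_f = -0.9061 / 0.1319 = -6.871 rad/s.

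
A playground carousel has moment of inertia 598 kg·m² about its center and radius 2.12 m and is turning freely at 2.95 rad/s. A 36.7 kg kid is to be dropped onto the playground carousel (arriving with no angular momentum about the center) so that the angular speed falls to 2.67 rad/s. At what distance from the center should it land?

No external torque acts about the center; L_before = L_after.
I_p ω_i = (I_p + m r²) ω_f ⇒ m r² = I_p(ω_i/ω_f − 1) = 598.0(2.95/2.67 − 1) = 62.71 kg·m².
r = √(62.71/36.7) = 1.307 m.

r ≈ 1.31 m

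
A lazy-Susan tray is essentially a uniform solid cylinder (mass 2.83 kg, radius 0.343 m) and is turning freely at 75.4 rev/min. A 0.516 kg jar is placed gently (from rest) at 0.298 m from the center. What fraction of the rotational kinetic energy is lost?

fraction ≈ 0.216

The added mass arrives with no angular momentum about the center, and any external torque about the center is negligible, so the system's angular momentum is conserved.
I_p = ½(2.83)(0.343)² = 0.1665 kg·m².
Added inertia Σmr² = (0.516)(0.298)² = 0.04582 kg·m²; I_f = 0.1665 + 0.04582 = 0.2123 kg·m².
ω_f = I_p ω_i / I_f = (0.1665)(75.4) / 0.2123 = 59.13 rpm.
KE_i = ½(0.1665)(7.896 rad/s)² = 5.189 J; KE_f = ½(0.2123)(6.192)² = 4.069 J.
Fraction lost = 0.2158.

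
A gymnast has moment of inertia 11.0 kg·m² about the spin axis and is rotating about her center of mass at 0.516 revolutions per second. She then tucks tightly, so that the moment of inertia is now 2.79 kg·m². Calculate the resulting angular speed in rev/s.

No external torque acts about the spin axis, so angular momentum is conserved.
ω₂ = I₁ω₁ / I₂ = (11.00)(0.516 rev/s) / (2.790) = 2.034 rev/s.

ω₂ ≈ 2.03 rev/s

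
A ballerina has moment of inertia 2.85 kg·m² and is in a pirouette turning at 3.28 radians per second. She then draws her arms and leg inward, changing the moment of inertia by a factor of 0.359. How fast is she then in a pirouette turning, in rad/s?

ω₂ ≈ 9.14 rad/s

Angular momentum about the spin axis is conserved since the torque about it is zero.
I₂ = 0.359 × 2.85 = 1.023 kg·m².
ω₂ = I₁ω₁ / I₂ = (2.850)(3.28 rad/s) / (1.023) = 9.136 rad/s.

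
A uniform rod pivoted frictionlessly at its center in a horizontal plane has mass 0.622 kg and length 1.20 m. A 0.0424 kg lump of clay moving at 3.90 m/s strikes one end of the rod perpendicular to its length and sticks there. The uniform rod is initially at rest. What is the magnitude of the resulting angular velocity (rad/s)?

|ω_f| ≈ 1.10 rad/s

The axle reaction passes through the pivot and exerts no torque about it; angular momentum about the pivot is conserved through the impact.
I_p = (1/12)(0.622)(1.20)² = 0.07464 kg·m². Taking the sense of the lump of clay's angular momentum as positive, L_{lump} = m v R = (0.0424)(3.90)(1.20/2) = 0.09922 kg·m²/s.
L_i = 0 + 0.09922 = 0.09922 kg·m²/s.
After sticking, I_f = I_p + m R² = 0.07464 + (0.0424)(1.20/2)² = 0.08990 kg·m².
ω_f = L_i / I_f = 0.09922 / 0.08990 = 1.104 rad/s.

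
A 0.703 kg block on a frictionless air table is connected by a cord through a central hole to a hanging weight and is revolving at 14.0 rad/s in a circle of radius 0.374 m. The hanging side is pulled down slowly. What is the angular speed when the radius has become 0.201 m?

The constraining force is radial, so m r² ω about the center is conserved.
ω₂ = ω₁ (r₁/r₂)² = (14.0)(0.374/0.201)² = 48.47 rad/s.

ω₂ ≈ 48.5 rad/s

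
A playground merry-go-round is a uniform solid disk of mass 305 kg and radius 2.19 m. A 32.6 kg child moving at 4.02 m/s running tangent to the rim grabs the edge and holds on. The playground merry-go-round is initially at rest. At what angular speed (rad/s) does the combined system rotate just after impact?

|ω_f| ≈ 0.323 rad/s

The axle reaction passes through the axle and exerts no torque about it; angular momentum about the axle is conserved through the impact.
I_p = ½(305)(2.19)² = 731.4 kg·m². Taking the sense of the child's angular momentum as positive, L_{child} = m v R = (32.6)(4.02)(2.19) = 287.0 kg·m²/s.
L_i = 0 + 287.0 = 287.0 kg·m²/s.
After sticking, I_f = I_p + m R² = 731.4 + (32.6)(2.19)² = 887.8 kg·m².
ω_f = L_i / I_f = 287.0 / 887.8 = 0.3233 rad/s.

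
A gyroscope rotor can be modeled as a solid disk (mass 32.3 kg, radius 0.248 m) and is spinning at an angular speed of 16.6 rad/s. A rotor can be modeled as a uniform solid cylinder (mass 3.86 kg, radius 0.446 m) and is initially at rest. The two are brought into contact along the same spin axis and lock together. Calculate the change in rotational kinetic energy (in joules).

ΔKE ≈ -38.1 J

No external torque acts about the common axis, so total angular momentum is conserved.
Moments of inertia: I_A = ½(32.3)(0.248)² = 0.9933 kg·m²; I_B = ½(3.86)(0.446)² = 0.3839 kg·m².
Taking A's sense as positive: L = (0.9933)(16.6) = 16.49 kg·m²·rad/s.
Combined I = 0.9933 + 0.3839 = 1.377 kg·m².
ω_f = L / I = 16.49 / 1.377 = 11.97 rad/s.
KE_i = ½ΣIω² = 136.9 J; KE_f = ½(1.377)(11.97)² = 98.71 J.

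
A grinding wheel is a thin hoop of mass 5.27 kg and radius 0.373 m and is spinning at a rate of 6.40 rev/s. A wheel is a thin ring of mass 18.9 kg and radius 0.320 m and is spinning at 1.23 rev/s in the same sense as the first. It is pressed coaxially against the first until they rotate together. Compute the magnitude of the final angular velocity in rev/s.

|ω_f| ≈ 2.65 rev/s

No external torque acts about the common axis, so total angular momentum is conserved.
Moments of inertia: I_A = (5.27)(0.373)² = 0.7332 kg·m²; I_B = (18.9)(0.320)² = 1.935 kg·m².
Taking A's sense as positive: L = (0.7332)(6.40) + (1.935)(1.23) = 7.073 kg·m²·rev/s.
Combined I = 0.7332 + 1.935 = 2.669 kg·m².
ω_f = L / I = 7.073 / 2.669 = 2.650 rev/s.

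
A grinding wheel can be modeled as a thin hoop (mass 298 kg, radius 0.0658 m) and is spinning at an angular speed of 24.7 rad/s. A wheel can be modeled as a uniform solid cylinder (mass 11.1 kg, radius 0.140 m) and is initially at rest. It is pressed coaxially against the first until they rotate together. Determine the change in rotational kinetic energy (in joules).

The coupling torques are internal; angular momentum about the shared axis is conserved.
Moments of inertia: I_A = (298)(0.0658)² = 1.290 kg·m²; I_B = ½(11.1)(0.140)² = 0.1088 kg·m².
Taking A's sense as positive: L = (1.290)(24.7) = 31.87 kg·m²·rad/s.
Combined I = 1.290 + 0.1088 = 1.399 kg·m².
ω_f = L / I = 31.87 / 1.399 = 22.78 rad/s.
KE_i = ½ΣIω² = 393.6 J; KE_f = ½(1.399)(22.78)² = 363.0 J.

ΔKE ≈ -30.6 J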